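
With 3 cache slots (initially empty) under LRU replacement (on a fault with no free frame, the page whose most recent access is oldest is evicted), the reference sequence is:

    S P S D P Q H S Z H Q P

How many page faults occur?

9

S: fault, frames [S]
P: fault, frames [S, P]
S: hit
D: fault, frames [P, S, D]
P: hit
Q: fault, evict S, frames [D, P, Q]
H: fault, evict D, frames [P, Q, H]
S: fault, evict P, frames [Q, H, S]
Z: fault, evict Q, frames [H, S, Z]
H: hit
Q: fault, evict S, frames [Z, H, Q]
P: fault, evict Z, frames [H, Q, P]
Page faults: 9.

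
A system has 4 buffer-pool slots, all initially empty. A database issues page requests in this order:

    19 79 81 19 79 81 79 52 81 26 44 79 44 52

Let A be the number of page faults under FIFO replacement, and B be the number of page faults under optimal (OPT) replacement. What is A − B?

Under FIFO: F F F . . . . F . F F F . . → 7 faults.
Under OPT: F F F . . . . F . F F . . . → 6 faults.
A − B = 7 − 6 = 1.

1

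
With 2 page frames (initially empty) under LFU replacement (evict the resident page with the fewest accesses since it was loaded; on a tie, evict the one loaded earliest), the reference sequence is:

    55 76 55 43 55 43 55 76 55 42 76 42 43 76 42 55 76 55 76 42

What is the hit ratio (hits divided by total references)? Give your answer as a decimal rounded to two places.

0.40

55: miss, frames {55}
76: miss, frames {55,76}
55: hit
43: miss, evict 76, frames {55,43}
55: hit
43: hit
55: hit
76: miss, evict 43, frames {55,76}
55: hit
42: miss, evict 76, frames {55,42}
76: miss, evict 42, frames {55,76}
42: miss, evict 76, frames {55,42}
43: miss, evict 42, frames {55,43}
76: miss, evict 43, frames {55,76}
42: miss, evict 76, frames {55,42}
55: hit
76: miss, evict 42, frames {55,76}
55: hit
76: hit
42: miss, evict 76, frames {55,42}
Hits: 8 of 20 references → 8/20 = 0.4000.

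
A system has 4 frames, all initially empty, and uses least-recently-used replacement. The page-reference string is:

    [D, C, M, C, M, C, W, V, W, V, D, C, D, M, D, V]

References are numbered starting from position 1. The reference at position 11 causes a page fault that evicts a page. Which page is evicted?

pos 1: D -> fault, frames (D)
pos 2: C -> fault, frames (D C)
pos 3: M -> fault, frames (D C M)
pos 4: C -> hit
pos 5: M -> hit
pos 6: C -> hit
pos 7: W -> fault, frames (D M C W)
pos 8: V -> fault, evict D, frames (M C W V)
pos 9: W -> hit
pos 10: V -> hit
pos 11: D -> fault, evict M, frames (C W V D)
At position 11, page M is evicted.

M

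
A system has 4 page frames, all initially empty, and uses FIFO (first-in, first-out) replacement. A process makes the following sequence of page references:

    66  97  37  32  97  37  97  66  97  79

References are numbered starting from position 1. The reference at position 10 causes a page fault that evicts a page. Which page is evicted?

66

pos 1: 66: miss, frames [66]
pos 2: 97: miss, frames [66, 97]
pos 3: 37: miss, frames [66, 97, 37]
pos 4: 32: miss, frames [66, 97, 37, 32]
pos 5: 97: hit
pos 6: 37: hit
pos 7: 97: hit
pos 8: 66: hit
pos 9: 97: hit
pos 10: 79: miss, evict 66, frames [97, 37, 32, 79]
At position 10, page 66 is evicted.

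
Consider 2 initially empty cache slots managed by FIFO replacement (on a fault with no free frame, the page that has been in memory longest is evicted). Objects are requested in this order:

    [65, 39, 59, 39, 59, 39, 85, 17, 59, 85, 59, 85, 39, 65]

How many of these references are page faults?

9

65 → fault, frames [65]
39 → fault, frames [65, 39]
59 → fault, evict 65, frames [39, 59]
39 → hit
59 → hit
39 → hit
85 → fault, evict 39, frames [59, 85]
17 → fault, evict 59, frames [85, 17]
59 → fault, evict 85, frames [17, 59]
85 → fault, evict 17, frames [59, 85]
59 → hit
85 → hit
39 → fault, evict 59, frames [85, 39]
65 → fault, evict 85, frames [39, 65]
Page faults: 9.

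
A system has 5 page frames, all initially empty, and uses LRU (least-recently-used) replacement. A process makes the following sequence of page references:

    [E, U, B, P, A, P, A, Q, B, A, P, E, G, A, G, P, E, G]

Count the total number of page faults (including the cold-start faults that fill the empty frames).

E → fault, frames (E)
U → fault, frames (E U)
B → fault, frames (E U B)
P → fault, frames (E U B P)
A → fault, frames (E U B P A)
P → hit
A → hit
Q → fault, evict E, frames (U B P A Q)
B → hit
A → hit
P → hit
E → fault, evict U, frames (Q B A P E)
G → fault, evict Q, frames (B A P E G)
A → hit
G → hit
P → hit
E → hit
G → hit
Page faults: 8.

8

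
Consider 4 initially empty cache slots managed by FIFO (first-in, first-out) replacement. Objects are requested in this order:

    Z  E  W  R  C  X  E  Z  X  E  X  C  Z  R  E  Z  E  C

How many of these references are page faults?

Z → fault, frames [Z]
E → fault, frames [Z, E]
W → fault, frames [Z, E, W]
R → fault, frames [Z, E, W, R]
C → fault, evict Z, frames [E, W, R, C]
X → fault, evict E, frames [W, R, C, X]
E → fault, evict W, frames [R, C, X, E]
Z → fault, evict R, frames [C, X, E, Z]
X → hit
E → hit
X → hit
C → hit
Z → hit
R → fault, evict C, frames [X, E, Z, R]
E → hit
Z → hit
E → hit
C → fault, evict X, frames [E, Z, R, C]
Page faults: 10.

10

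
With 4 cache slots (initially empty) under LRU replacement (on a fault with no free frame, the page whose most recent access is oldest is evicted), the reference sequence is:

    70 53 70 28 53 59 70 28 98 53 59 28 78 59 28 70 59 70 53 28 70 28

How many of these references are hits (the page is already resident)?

70 -> fault, frames (70)
53 -> fault, frames (70 53)
70 -> hit
28 -> fault, frames (53 70 28)
53 -> hit
59 -> fault, frames (70 28 53 59)
70 -> hit
28 -> hit
98 -> fault, evict 53, frames (59 70 28 98)
53 -> fault, evict 59, frames (70 28 98 53)
59 -> fault, evict 70, frames (28 98 53 59)
28 -> hit
78 -> fault, evict 98, frames (53 59 28 78)
59 -> hit
28 -> hit
70 -> fault, evict 53, frames (78 59 28 70)
59 -> hit
70 -> hit
53 -> fault, evict 78, frames (28 59 70 53)
28 -> hit
70 -> hit
28 -> hit
Hits: 12.

12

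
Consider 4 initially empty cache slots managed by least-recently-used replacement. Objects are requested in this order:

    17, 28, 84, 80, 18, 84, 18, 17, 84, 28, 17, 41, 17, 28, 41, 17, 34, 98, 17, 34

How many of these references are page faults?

17 -> miss, frames {17}
28 -> miss, frames {17,28}
84 -> miss, frames {17,28,84}
80 -> miss, frames {17,28,84,80}
18 -> miss, evict 17, frames {28,84,80,18}
84 -> hit
18 -> hit
17 -> miss, evict 28, frames {80,84,18,17}
84 -> hit
28 -> miss, evict 80, frames {18,17,84,28}
17 -> hit
41 -> miss, evict 18, frames {84,28,17,41}
17 -> hit
28 -> hit
41 -> hit
17 -> hit
34 -> miss, evict 84, frames {28,41,17,34}
98 -> miss, evict 28, frames {41,17,34,98}
17 -> hit
34 -> hit
Page faults: 10.

10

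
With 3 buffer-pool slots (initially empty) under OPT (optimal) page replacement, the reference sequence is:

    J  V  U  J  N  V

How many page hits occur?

J: miss, frames {J}
V: miss, frames {J,V}
U: miss, frames {J,V,U}
J: hit
N: miss, evict U, frames {J,V,N}
V: hit
Hits: 2.

2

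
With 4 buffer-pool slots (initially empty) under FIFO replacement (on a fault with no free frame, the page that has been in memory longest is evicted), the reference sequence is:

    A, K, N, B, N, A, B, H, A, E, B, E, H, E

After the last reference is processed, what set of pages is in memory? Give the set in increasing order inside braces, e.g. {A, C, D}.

{A, B, E, H}

A -> miss, frames (A)
K -> miss, frames (A K)
N -> miss, frames (A K N)
B -> miss, frames (A K N B)
N -> hit
A -> hit
B -> hit
H -> miss, evict A, frames (K N B H)
A -> miss, evict K, frames (N B H A)
E -> miss, evict N, frames (B H A E)
B -> hit
E -> hit
H -> hit
E -> hit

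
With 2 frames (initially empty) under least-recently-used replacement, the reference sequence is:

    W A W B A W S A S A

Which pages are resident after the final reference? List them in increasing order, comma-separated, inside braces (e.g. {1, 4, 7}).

W -> fault, frames [W]
A -> fault, frames [W, A]
W -> hit
B -> fault, evict A, frames [W, B]
A -> fault, evict W, frames [B, A]
W -> fault, evict B, frames [A, W]
S -> fault, evict A, frames [W, S]
A -> fault, evict W, frames [S, A]
S -> hit
A -> hit

{A, S}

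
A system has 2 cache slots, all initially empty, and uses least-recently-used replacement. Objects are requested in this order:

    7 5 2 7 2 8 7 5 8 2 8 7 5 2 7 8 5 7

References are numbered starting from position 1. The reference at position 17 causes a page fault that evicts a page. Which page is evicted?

pos 1: 7 → miss, frames (7)
pos 2: 5 → miss, frames (7 5)
pos 3: 2 → miss, evict 7, frames (5 2)
pos 4: 7 → miss, evict 5, frames (2 7)
pos 5: 2 → hit
pos 6: 8 → miss, evict 7, frames (2 8)
pos 7: 7 → miss, evict 2, frames (8 7)
pos 8: 5 → miss, evict 8, frames (7 5)
pos 9: 8 → miss, evict 7, frames (5 8)
pos 10: 2 → miss, evict 5, frames (8 2)
pos 11: 8 → hit
pos 12: 7 → miss, evict 2, frames (8 7)
pos 13: 5 → miss, evict 8, frames (7 5)
pos 14: 2 → miss, evict 7, frames (5 2)
pos 15: 7 → miss, evict 5, frames (2 7)
pos 16: 8 → miss, evict 2, frames (7 8)
pos 17: 5 → miss, evict 7, frames (8 5)
At position 17, page 7 is evicted.

7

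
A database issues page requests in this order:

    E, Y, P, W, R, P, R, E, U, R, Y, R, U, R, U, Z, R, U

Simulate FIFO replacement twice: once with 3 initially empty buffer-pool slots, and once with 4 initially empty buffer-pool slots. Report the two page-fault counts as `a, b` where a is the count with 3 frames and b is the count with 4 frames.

11, 10

3 frames: F F F F F . . F F . F F . . . F . F → 11 faults.
4 frames: F F F F F . . F F . F . . . . F F . → 10 faults.
10 < 11: adding a frame reduced faults, as is typical.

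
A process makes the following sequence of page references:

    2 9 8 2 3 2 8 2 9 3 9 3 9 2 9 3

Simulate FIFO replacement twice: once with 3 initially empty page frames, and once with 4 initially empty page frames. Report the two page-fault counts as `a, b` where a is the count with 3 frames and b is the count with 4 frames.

6, 4

3 frames: F F F . F F . . F . . . . . . . → 6 faults.
4 frames: F F F . F . . . . . . . . . . . → 4 faults.
4 < 6: adding a frame reduced faults, as is typical.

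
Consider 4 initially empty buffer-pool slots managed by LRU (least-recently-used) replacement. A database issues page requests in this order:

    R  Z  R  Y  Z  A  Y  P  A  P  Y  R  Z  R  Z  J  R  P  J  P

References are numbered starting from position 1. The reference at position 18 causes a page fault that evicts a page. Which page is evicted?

Y

pos 1: R → fault, frames (R)
pos 2: Z → fault, frames (R Z)
pos 3: R → hit
pos 4: Y → fault, frames (Z R Y)
pos 5: Z → hit
pos 6: A → fault, frames (R Y Z A)
pos 7: Y → hit
pos 8: P → fault, evict R, frames (Z A Y P)
pos 9: A → hit
pos 10: P → hit
pos 11: Y → hit
pos 12: R → fault, evict Z, frames (A P Y R)
pos 13: Z → fault, evict A, frames (P Y R Z)
pos 14: R → hit
pos 15: Z → hit
pos 16: J → fault, evict P, frames (Y R Z J)
pos 17: R → hit
pos 18: P → fault, evict Y, frames (Z J R P)
At position 18, page Y is evicted.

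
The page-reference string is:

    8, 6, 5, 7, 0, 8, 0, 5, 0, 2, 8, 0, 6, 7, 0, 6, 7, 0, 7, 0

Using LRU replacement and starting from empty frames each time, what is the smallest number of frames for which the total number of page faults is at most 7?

6

f=1: 20 faults
f=2: 16 faults
f=3: 11 faults
f=4: 9 faults
f=5: 8 faults
f=6: 6 faults
Smallest f with faults ≤ 7 is 6.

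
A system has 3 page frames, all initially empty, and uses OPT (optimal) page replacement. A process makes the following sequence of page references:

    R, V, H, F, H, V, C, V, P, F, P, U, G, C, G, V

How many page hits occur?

R -> miss, frames {R}
V -> miss, frames {R,V}
H -> miss, frames {R,V,H}
F -> miss, evict R, frames {V,H,F}
H -> hit
V -> hit
C -> miss, evict H, frames {V,F,C}
V -> hit
P -> miss, evict V, frames {F,C,P}
F -> hit
P -> hit
U -> miss, evict P, frames {F,C,U}
G -> miss, evict U, frames {F,C,G}
C -> hit
G -> hit
V -> miss, evict G, frames {F,C,V}
Hits: 7.

7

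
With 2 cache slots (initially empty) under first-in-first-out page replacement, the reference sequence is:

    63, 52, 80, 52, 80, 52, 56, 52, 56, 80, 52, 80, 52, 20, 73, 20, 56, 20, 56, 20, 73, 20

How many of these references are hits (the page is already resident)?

11

63: fault, frames {63}
52: fault, frames {63,52}
80: fault, evict 63, frames {52,80}
52: hit
80: hit
52: hit
56: fault, evict 52, frames {80,56}
52: fault, evict 80, frames {56,52}
56: hit
80: fault, evict 56, frames {52,80}
52: hit
80: hit
52: hit
20: fault, evict 52, frames {80,20}
73: fault, evict 80, frames {20,73}
20: hit
56: fault, evict 20, frames {73,56}
20: fault, evict 73, frames {56,20}
56: hit
20: hit
73: fault, evict 56, frames {20,73}
20: hit
Hits: 11.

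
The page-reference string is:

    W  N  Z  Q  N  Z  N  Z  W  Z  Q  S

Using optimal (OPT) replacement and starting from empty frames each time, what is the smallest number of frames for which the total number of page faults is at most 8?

2

f=1: 12 faults
f=2: 8 faults
f=3: 6 faults
f=4: 5 faults
f=5: 5 faults
Smallest f with faults ≤ 8 is 2.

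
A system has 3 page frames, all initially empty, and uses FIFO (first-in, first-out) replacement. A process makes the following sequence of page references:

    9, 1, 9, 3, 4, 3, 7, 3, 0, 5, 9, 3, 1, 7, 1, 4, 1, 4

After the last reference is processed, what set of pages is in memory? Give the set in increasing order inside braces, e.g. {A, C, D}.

{1, 4, 7}

9: fault, frames [9]
1: fault, frames [9, 1]
9: hit
3: fault, frames [9, 1, 3]
4: fault, evict 9, frames [1, 3, 4]
3: hit
7: fault, evict 1, frames [3, 4, 7]
3: hit
0: fault, evict 3, frames [4, 7, 0]
5: fault, evict 4, frames [7, 0, 5]
9: fault, evict 7, frames [0, 5, 9]
3: fault, evict 0, frames [5, 9, 3]
1: fault, evict 5, frames [9, 3, 1]
7: fault, evict 9, frames [3, 1, 7]
1: hit
4: fault, evict 3, frames [1, 7, 4]
1: hit
4: hit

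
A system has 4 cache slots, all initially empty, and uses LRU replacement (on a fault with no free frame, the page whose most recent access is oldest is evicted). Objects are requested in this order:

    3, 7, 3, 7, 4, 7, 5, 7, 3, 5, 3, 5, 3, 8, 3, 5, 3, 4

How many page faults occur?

3 -> fault, frames {3}
7 -> fault, frames {3,7}
3 -> hit
7 -> hit
4 -> fault, frames {3,7,4}
7 -> hit
5 -> fault, frames {3,4,7,5}
7 -> hit
3 -> hit
5 -> hit
3 -> hit
5 -> hit
3 -> hit
8 -> fault, evict 4, frames {7,5,3,8}
3 -> hit
5 -> hit
3 -> hit
4 -> fault, evict 7, frames {8,5,3,4}
Page faults: 6.

6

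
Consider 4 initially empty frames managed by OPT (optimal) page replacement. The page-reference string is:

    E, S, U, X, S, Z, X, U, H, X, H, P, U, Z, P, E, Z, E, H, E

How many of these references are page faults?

E → miss, frames [E]
S → miss, frames [E, S]
U → miss, frames [E, S, U]
X → miss, frames [E, S, U, X]
S → hit
Z → miss, evict S, frames [E, U, X, Z]
X → hit
U → hit
H → miss, evict E, frames [U, X, Z, H]
X → hit
H → hit
P → miss, evict X, frames [U, Z, H, P]
U → hit
Z → hit
P → hit
E → miss, evict P, frames [U, Z, H, E]
Z → hit
E → hit
H → hit
E → hit
Page faults: 8.

8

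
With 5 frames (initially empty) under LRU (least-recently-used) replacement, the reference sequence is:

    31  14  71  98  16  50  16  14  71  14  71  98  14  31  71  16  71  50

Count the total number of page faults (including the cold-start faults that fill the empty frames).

8

31 → miss, frames (31)
14 → miss, frames (31 14)
71 → miss, frames (31 14 71)
98 → miss, frames (31 14 71 98)
16 → miss, frames (31 14 71 98 16)
50 → miss, evict 31, frames (14 71 98 16 50)
16 → hit
14 → hit
71 → hit
14 → hit
71 → hit
98 → hit
14 → hit
31 → miss, evict 50, frames (16 71 98 14 31)
71 → hit
16 → hit
71 → hit
50 → miss, evict 98, frames (14 31 16 71 50)
Page faults: 8.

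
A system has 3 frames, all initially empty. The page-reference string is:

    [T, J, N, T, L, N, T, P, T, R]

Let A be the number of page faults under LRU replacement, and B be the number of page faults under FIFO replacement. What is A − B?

Under LRU: F F F . F . . F . F → 6 faults.
Under FIFO: F F F . F . F F . F → 7 faults.
A − B = 6 − 7 = -1.

-1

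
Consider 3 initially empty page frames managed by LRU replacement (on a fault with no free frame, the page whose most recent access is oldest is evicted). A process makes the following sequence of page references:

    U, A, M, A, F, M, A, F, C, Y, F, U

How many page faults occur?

7

U -> miss, frames [U]
A -> miss, frames [U, A]
M -> miss, frames [U, A, M]
A -> hit
F -> miss, evict U, frames [M, A, F]
M -> hit
A -> hit
F -> hit
C -> miss, evict M, frames [A, F, C]
Y -> miss, evict A, frames [F, C, Y]
F -> hit
U -> miss, evict C, frames [Y, F, U]
Page faults: 7.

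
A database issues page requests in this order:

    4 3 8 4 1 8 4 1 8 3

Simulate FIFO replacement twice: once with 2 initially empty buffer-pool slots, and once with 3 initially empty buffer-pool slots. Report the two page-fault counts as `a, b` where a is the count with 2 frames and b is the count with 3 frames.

10, 6

2 frames: F F F F F F F F F F → 10 faults.
3 frames: F F F . F . F . . F → 6 faults.
6 < 10: adding a frame reduced faults, as is typical.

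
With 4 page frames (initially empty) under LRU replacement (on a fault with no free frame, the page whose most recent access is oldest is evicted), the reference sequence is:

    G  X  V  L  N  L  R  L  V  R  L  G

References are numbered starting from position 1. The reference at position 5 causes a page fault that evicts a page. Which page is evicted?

G

pos 1: G -> fault, frames [G]
pos 2: X -> fault, frames [G, X]
pos 3: V -> fault, frames [G, X, V]
pos 4: L -> fault, frames [G, X, V, L]
pos 5: N -> fault, evict G, frames [X, V, L, N]
At position 5, page G is evicted.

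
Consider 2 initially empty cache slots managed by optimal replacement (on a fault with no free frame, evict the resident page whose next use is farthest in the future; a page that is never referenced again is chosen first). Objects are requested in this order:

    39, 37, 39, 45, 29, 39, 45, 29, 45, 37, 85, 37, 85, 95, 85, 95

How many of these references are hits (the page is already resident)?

8

39 -> miss, frames {39}
37 -> miss, frames {39,37}
39 -> hit
45 -> miss, evict 37, frames {39,45}
29 -> miss, evict 45, frames {39,29}
39 -> hit
45 -> miss, evict 39, frames {29,45}
29 -> hit
45 -> hit
37 -> miss, evict 45, frames {29,37}
85 -> miss, evict 29, frames {37,85}
37 -> hit
85 -> hit
95 -> miss, evict 37, frames {85,95}
85 -> hit
95 -> hit
Hits: 8.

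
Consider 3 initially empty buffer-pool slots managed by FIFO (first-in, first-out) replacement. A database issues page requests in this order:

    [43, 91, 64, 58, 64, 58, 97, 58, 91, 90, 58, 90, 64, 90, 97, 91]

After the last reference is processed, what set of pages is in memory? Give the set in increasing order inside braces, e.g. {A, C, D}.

{64, 91, 97}

43 -> fault, frames {43}
91 -> fault, frames {43,91}
64 -> fault, frames {43,91,64}
58 -> fault, evict 43, frames {91,64,58}
64 -> hit
58 -> hit
97 -> fault, evict 91, frames {64,58,97}
58 -> hit
91 -> fault, evict 64, frames {58,97,91}
90 -> fault, evict 58, frames {97,91,90}
58 -> fault, evict 97, frames {91,90,58}
90 -> hit
64 -> fault, evict 91, frames {90,58,64}
90 -> hit
97 -> fault, evict 90, frames {58,64,97}
91 -> fault, evict 58, frames {64,97,91}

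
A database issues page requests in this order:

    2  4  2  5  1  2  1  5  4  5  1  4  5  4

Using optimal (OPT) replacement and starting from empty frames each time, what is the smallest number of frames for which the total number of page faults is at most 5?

f=1: 14 faults
f=2: 8 faults
f=3: 5 faults
f=4: 4 faults
Smallest f with faults ≤ 5 is 3.

3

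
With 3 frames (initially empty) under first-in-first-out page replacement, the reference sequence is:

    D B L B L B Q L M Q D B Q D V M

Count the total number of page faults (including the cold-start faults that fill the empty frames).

D -> fault, frames (D)
B -> fault, frames (D B)
L -> fault, frames (D B L)
B -> hit
L -> hit
B -> hit
Q -> fault, evict D, frames (B L Q)
L -> hit
M -> fault, evict B, frames (L Q M)
Q -> hit
D -> fault, evict L, frames (Q M D)
B -> fault, evict Q, frames (M D B)
Q -> fault, evict M, frames (D B Q)
D -> hit
V -> fault, evict D, frames (B Q V)
M -> fault, evict B, frames (Q V M)
Page faults: 10.

10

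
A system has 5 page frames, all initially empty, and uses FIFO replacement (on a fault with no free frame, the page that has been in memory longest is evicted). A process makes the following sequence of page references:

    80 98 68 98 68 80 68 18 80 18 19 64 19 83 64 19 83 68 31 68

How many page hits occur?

80: miss, frames (80)
98: miss, frames (80 98)
68: miss, frames (80 98 68)
98: hit
68: hit
80: hit
68: hit
18: miss, frames (80 98 68 18)
80: hit
18: hit
19: miss, frames (80 98 68 18 19)
64: miss, evict 80, frames (98 68 18 19 64)
19: hit
83: miss, evict 98, frames (68 18 19 64 83)
64: hit
19: hit
83: hit
68: hit
31: miss, evict 68, frames (18 19 64 83 31)
68: miss, evict 18, frames (19 64 83 31 68)
Hits: 11.

11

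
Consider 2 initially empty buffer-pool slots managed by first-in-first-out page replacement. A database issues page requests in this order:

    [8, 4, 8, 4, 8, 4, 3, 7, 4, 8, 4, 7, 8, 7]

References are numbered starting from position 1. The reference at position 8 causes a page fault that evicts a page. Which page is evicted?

pos 1: 8 → miss, frames {8}
pos 2: 4 → miss, frames {8,4}
pos 3: 8 → hit
pos 4: 4 → hit
pos 5: 8 → hit
pos 6: 4 → hit
pos 7: 3 → miss, evict 8, frames {4,3}
pos 8: 7 → miss, evict 4, frames {3,7}
At position 8, page 4 is evicted.

4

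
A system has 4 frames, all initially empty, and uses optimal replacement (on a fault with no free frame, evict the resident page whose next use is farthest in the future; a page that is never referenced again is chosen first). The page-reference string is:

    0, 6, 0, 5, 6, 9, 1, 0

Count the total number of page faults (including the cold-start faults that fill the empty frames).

5

0: fault, frames (0)
6: fault, frames (0 6)
0: hit
5: fault, frames (0 6 5)
6: hit
9: fault, frames (0 6 5 9)
1: fault, evict 9, frames (0 6 5 1)
0: hit
Page faults: 5.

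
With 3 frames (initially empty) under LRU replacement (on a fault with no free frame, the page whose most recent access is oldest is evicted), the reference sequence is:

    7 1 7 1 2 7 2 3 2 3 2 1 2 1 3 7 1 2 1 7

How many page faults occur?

7

7: miss, frames {7}
1: miss, frames {7,1}
7: hit
1: hit
2: miss, frames {7,1,2}
7: hit
2: hit
3: miss, evict 1, frames {7,2,3}
2: hit
3: hit
2: hit
1: miss, evict 7, frames {3,2,1}
2: hit
1: hit
3: hit
7: miss, evict 2, frames {1,3,7}
1: hit
2: miss, evict 3, frames {7,1,2}
1: hit
7: hit
Page faults: 7.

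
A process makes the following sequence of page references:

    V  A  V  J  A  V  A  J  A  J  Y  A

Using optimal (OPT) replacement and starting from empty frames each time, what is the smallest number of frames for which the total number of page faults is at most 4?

f=1: 12 faults
f=2: 6 faults
f=3: 4 faults
f=4: 4 faults
Smallest f with faults ≤ 4 is 3.

3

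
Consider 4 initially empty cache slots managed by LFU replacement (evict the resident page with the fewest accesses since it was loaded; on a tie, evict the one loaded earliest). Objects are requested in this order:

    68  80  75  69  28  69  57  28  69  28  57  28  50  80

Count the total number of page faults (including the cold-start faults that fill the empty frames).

8

68 -> fault, frames (68)
80 -> fault, frames (68 80)
75 -> fault, frames (68 80 75)
69 -> fault, frames (68 80 75 69)
28 -> fault, evict 68, frames (80 75 69 28)
69 -> hit
57 -> fault, evict 80, frames (75 69 28 57)
28 -> hit
69 -> hit
28 -> hit
57 -> hit
28 -> hit
50 -> fault, evict 75, frames (69 28 57 50)
80 -> fault, evict 50, frames (69 28 57 80)
Page faults: 8.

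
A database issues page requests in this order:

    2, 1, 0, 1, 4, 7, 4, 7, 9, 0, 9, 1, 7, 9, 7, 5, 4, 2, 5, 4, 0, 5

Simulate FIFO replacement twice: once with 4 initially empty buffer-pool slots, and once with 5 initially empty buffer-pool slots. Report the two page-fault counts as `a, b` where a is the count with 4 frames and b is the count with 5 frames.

11, 9

4 frames: F F F . F F . . F . . F . . . F F F . . F . → 11 faults.
5 frames: F F F . F F . . F . . . . . . F . F . . F . → 9 faults.
9 < 11: adding a frame reduced faults, as is typical.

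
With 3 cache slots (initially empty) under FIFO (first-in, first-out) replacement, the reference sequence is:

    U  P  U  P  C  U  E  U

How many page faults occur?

U -> miss, frames [U]
P -> miss, frames [U, P]
U -> hit
P -> hit
C -> miss, frames [U, P, C]
U -> hit
E -> miss, evict U, frames [P, C, E]
U -> miss, evict P, frames [C, E, U]
Page faults: 5.

5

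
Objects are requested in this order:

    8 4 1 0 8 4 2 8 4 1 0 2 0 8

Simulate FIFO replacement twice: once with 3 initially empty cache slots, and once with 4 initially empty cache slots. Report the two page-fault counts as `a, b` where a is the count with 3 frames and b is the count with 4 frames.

10, 11

3 frames: F F F F F F F . . F F . . F → 10 faults.
4 frames: F F F F . . F F F F F F . F → 11 faults.
11 > 10: adding a frame increased faults — Belady's anomaly.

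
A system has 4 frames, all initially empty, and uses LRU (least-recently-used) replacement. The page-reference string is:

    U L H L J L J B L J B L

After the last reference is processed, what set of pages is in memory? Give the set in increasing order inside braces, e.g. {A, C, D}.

U: fault, frames [U]
L: fault, frames [U, L]
H: fault, frames [U, L, H]
L: hit
J: fault, frames [U, H, L, J]
L: hit
J: hit
B: fault, evict U, frames [H, L, J, B]
L: hit
J: hit
B: hit
L: hit

{B, H, J, L}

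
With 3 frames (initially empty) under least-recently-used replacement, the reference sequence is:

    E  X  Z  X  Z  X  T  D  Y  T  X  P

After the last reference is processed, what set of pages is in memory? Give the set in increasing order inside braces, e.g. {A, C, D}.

E → fault, frames [E]
X → fault, frames [E, X]
Z → fault, frames [E, X, Z]
X → hit
Z → hit
X → hit
T → fault, evict E, frames [Z, X, T]
D → fault, evict Z, frames [X, T, D]
Y → fault, evict X, frames [T, D, Y]
T → hit
X → fault, evict D, frames [Y, T, X]
P → fault, evict Y, frames [T, X, P]

{P, T, X}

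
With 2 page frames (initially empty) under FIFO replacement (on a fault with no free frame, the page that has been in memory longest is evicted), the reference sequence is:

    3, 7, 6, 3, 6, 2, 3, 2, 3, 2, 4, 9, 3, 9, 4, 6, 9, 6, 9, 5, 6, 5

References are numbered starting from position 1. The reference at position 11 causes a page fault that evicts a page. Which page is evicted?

pos 1: 3 -> fault, frames (3)
pos 2: 7 -> fault, frames (3 7)
pos 3: 6 -> fault, evict 3, frames (7 6)
pos 4: 3 -> fault, evict 7, frames (6 3)
pos 5: 6 -> hit
pos 6: 2 -> fault, evict 6, frames (3 2)
pos 7: 3 -> hit
pos 8: 2 -> hit
pos 9: 3 -> hit
pos 10: 2 -> hit
pos 11: 4 -> fault, evict 3, frames (2 4)
At position 11, page 3 is evicted.

3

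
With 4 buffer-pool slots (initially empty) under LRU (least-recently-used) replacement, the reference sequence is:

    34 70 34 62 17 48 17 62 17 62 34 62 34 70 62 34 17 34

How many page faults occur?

34 → miss, frames (34)
70 → miss, frames (34 70)
34 → hit
62 → miss, frames (70 34 62)
17 → miss, frames (70 34 62 17)
48 → miss, evict 70, frames (34 62 17 48)
17 → hit
62 → hit
17 → hit
62 → hit
34 → hit
62 → hit
34 → hit
70 → miss, evict 48, frames (17 62 34 70)
62 → hit
34 → hit
17 → hit
34 → hit
Page faults: 6.

6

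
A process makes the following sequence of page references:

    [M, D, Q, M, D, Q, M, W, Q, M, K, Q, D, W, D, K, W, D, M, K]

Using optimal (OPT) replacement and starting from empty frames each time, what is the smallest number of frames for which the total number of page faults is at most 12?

3

f=1: 20 faults
f=2: 13 faults
f=3: 7 faults
f=4: 6 faults
f=5: 5 faults
Smallest f with faults ≤ 12 is 3.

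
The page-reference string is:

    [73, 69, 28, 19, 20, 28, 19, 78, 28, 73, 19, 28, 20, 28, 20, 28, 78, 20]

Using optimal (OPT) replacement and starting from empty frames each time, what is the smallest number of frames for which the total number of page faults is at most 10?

3

f=1: 18 faults
f=2: 11 faults
f=3: 9 faults
f=4: 7 faults
f=5: 6 faults
f=6: 6 faults
Smallest f with faults ≤ 10 is 3.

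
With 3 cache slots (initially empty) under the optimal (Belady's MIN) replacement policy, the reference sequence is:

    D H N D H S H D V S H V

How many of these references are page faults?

D -> fault, frames {D}
H -> fault, frames {D,H}
N -> fault, frames {D,H,N}
D -> hit
H -> hit
S -> fault, evict N, frames {D,H,S}
H -> hit
D -> hit
V -> fault, evict D, frames {H,S,V}
S -> hit
H -> hit
V -> hit
Page faults: 5.

5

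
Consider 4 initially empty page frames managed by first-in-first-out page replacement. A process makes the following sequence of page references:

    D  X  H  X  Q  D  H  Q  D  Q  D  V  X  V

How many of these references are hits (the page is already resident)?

D -> fault, frames {D}
X -> fault, frames {D,X}
H -> fault, frames {D,X,H}
X -> hit
Q -> fault, frames {D,X,H,Q}
D -> hit
H -> hit
Q -> hit
D -> hit
Q -> hit
D -> hit
V -> fault, evict D, frames {X,H,Q,V}
X -> hit
V -> hit
Hits: 9.

9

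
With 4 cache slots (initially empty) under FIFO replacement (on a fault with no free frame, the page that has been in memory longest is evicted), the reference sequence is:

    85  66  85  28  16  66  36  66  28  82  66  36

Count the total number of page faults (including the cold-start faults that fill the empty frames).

7

85 → miss, frames (85)
66 → miss, frames (85 66)
85 → hit
28 → miss, frames (85 66 28)
16 → miss, frames (85 66 28 16)
66 → hit
36 → miss, evict 85, frames (66 28 16 36)
66 → hit
28 → hit
82 → miss, evict 66, frames (28 16 36 82)
66 → miss, evict 28, frames (16 36 82 66)
36 → hit
Page faults: 7.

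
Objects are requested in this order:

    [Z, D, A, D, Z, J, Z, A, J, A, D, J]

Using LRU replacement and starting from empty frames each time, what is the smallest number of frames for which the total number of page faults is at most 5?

f=1: 12 faults
f=2: 9 faults
f=3: 6 faults
f=4: 4 faults
Smallest f with faults ≤ 5 is 4.

4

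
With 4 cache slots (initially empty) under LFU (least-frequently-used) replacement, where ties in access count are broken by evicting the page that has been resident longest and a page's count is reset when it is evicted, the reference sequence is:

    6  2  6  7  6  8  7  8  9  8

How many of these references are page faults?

5

6: miss, frames [6]
2: miss, frames [6, 2]
6: hit
7: miss, frames [6, 2, 7]
6: hit
8: miss, frames [6, 2, 7, 8]
7: hit
8: hit
9: miss, evict 2, frames [6, 7, 8, 9]
8: hit
Page faults: 5.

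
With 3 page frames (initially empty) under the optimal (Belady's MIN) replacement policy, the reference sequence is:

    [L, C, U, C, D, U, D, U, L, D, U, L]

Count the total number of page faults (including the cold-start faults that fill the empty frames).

4

L → fault, frames (L)
C → fault, frames (L C)
U → fault, frames (L C U)
C → hit
D → fault, evict C, frames (L U D)
U → hit
D → hit
U → hit
L → hit
D → hit
U → hit
L → hit
Page faults: 4.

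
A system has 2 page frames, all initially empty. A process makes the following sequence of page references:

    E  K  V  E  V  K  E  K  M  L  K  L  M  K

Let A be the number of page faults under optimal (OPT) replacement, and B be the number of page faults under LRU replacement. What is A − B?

Under OPT: F F F . . F . . F F . . F . → 7 faults.
Under LRU: F F F F . F F . F F F . F F → 11 faults.
A − B = 7 − 11 = -4.

-4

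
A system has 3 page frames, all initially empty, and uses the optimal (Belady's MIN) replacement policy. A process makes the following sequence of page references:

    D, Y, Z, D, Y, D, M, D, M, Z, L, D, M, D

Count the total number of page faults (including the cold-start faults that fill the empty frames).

D: miss, frames [D]
Y: miss, frames [D, Y]
Z: miss, frames [D, Y, Z]
D: hit
Y: hit
D: hit
M: miss, evict Y, frames [D, Z, M]
D: hit
M: hit
Z: hit
L: miss, evict Z, frames [D, M, L]
D: hit
M: hit
D: hit
Page faults: 5.

5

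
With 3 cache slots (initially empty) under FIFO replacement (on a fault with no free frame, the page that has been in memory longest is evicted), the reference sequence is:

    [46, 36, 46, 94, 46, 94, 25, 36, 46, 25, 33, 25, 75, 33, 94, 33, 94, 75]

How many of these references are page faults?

8

46: fault, frames (46)
36: fault, frames (46 36)
46: hit
94: fault, frames (46 36 94)
46: hit
94: hit
25: fault, evict 46, frames (36 94 25)
36: hit
46: fault, evict 36, frames (94 25 46)
25: hit
33: fault, evict 94, frames (25 46 33)
25: hit
75: fault, evict 25, frames (46 33 75)
33: hit
94: fault, evict 46, frames (33 75 94)
33: hit
94: hit
75: hit
Page faults: 8.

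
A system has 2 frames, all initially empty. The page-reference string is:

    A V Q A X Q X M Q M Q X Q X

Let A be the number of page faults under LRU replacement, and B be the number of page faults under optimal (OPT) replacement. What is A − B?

3

Under LRU: F F F F F F . F F . . F . . → 9 faults.
Under OPT: F F F . F . . F . . . F . . → 6 faults.
A − B = 9 − 6 = 3.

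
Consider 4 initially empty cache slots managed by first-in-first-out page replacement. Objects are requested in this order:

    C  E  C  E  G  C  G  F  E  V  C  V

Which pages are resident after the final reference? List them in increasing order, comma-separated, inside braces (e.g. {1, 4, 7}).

C: miss, frames (C)
E: miss, frames (C E)
C: hit
E: hit
G: miss, frames (C E G)
C: hit
G: hit
F: miss, frames (C E G F)
E: hit
V: miss, evict C, frames (E G F V)
C: miss, evict E, frames (G F V C)
V: hit

{C, F, G, V}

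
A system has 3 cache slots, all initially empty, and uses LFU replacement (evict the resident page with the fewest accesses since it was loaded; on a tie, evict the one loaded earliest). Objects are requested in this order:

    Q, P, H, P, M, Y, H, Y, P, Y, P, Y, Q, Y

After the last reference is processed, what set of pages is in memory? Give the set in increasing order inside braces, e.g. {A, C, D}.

{P, Q, Y}

Q: fault, frames {Q}
P: fault, frames {Q,P}
H: fault, frames {Q,P,H}
P: hit
M: fault, evict Q, frames {P,H,M}
Y: fault, evict H, frames {P,M,Y}
H: fault, evict M, frames {P,Y,H}
Y: hit
P: hit
Y: hit
P: hit
Y: hit
Q: fault, evict H, frames {P,Y,Q}
Y: hit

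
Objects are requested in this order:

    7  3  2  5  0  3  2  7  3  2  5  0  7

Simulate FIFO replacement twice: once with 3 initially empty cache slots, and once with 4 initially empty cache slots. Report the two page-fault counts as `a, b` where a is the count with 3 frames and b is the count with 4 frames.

3 frames: F F F F F F F F . . F F . → 10 faults.
4 frames: F F F F F . . F F F F F F → 11 faults.
11 > 10: adding a frame increased faults — Belady's anomaly.

10, 11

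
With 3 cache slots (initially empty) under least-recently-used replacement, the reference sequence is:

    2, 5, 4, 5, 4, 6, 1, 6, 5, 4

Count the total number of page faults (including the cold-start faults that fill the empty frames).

2 -> miss, frames [2]
5 -> miss, frames [2, 5]
4 -> miss, frames [2, 5, 4]
5 -> hit
4 -> hit
6 -> miss, evict 2, frames [5, 4, 6]
1 -> miss, evict 5, frames [4, 6, 1]
6 -> hit
5 -> miss, evict 4, frames [1, 6, 5]
4 -> miss, evict 1, frames [6, 5, 4]
Page faults: 7.

7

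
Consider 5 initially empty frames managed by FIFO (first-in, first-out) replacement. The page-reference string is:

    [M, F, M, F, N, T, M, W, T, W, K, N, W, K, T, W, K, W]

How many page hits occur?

M: miss, frames (M)
F: miss, frames (M F)
M: hit
F: hit
N: miss, frames (M F N)
T: miss, frames (M F N T)
M: hit
W: miss, frames (M F N T W)
T: hit
W: hit
K: miss, evict M, frames (F N T W K)
N: hit
W: hit
K: hit
T: hit
W: hit
K: hit
W: hit
Hits: 12.

12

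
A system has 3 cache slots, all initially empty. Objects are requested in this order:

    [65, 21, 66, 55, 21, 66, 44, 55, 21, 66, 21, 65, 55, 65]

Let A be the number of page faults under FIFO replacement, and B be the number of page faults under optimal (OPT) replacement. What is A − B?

Under FIFO: F F F F . . F . F F . F F . → 9 faults.
Under OPT: F F F F . . F . . F . F . . → 7 faults.
A − B = 9 − 7 = 2.

2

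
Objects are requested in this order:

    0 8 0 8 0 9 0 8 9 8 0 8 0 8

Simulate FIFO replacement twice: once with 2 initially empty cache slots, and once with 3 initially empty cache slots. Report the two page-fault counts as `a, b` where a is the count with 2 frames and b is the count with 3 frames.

2 frames: F F . . . F F F F . F F . . → 8 faults.
3 frames: F F . . . F . . . . . . . . → 3 faults.
3 < 8: adding a frame reduced faults, as is typical.

8, 3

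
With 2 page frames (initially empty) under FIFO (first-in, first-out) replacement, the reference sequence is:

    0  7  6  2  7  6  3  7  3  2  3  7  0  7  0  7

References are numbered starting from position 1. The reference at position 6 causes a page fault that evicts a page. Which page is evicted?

pos 1: 0: fault, frames (0)
pos 2: 7: fault, frames (0 7)
pos 3: 6: fault, evict 0, frames (7 6)
pos 4: 2: fault, evict 7, frames (6 2)
pos 5: 7: fault, evict 6, frames (2 7)
pos 6: 6: fault, evict 2, frames (7 6)
At position 6, page 2 is evicted.

2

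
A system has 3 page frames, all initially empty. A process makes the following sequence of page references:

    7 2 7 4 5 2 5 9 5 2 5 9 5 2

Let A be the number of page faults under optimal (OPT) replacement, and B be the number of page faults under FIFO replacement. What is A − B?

-1

Under OPT: F F . F F . . F . . . . . . → 5 faults.
Under FIFO: F F . F F . . F . F . . . . → 6 faults.
A − B = 5 − 6 = -1.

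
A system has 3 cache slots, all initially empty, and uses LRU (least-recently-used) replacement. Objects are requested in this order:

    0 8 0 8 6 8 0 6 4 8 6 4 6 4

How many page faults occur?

0 -> fault, frames [0]
8 -> fault, frames [0, 8]
0 -> hit
8 -> hit
6 -> fault, frames [0, 8, 6]
8 -> hit
0 -> hit
6 -> hit
4 -> fault, evict 8, frames [0, 6, 4]
8 -> fault, evict 0, frames [6, 4, 8]
6 -> hit
4 -> hit
6 -> hit
4 -> hit
Page faults: 5.

5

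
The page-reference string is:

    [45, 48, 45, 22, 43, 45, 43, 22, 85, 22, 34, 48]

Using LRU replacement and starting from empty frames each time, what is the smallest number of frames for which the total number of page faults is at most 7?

3

f=1: 12 faults
f=2: 9 faults
f=3: 7 faults
f=4: 7 faults
f=5: 7 faults
f=6: 6 faults
Smallest f with faults ≤ 7 is 3.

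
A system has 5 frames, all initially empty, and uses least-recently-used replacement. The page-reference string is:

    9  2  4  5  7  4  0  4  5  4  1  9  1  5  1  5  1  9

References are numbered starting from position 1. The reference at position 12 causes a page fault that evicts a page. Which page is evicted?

7

pos 1: 9: fault, frames {9}
pos 2: 2: fault, frames {9,2}
pos 3: 4: fault, frames {9,2,4}
pos 4: 5: fault, frames {9,2,4,5}
pos 5: 7: fault, frames {9,2,4,5,7}
pos 6: 4: hit
pos 7: 0: fault, evict 9, frames {2,5,7,4,0}
pos 8: 4: hit
pos 9: 5: hit
pos 10: 4: hit
pos 11: 1: fault, evict 2, frames {7,0,5,4,1}
pos 12: 9: fault, evict 7, frames {0,5,4,1,9}
At position 12, page 7 is evicted.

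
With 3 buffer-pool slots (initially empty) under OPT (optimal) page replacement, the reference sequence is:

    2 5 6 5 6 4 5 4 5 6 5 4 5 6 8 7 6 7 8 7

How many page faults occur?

6

2: miss, frames (2)
5: miss, frames (2 5)
6: miss, frames (2 5 6)
5: hit
6: hit
4: miss, evict 2, frames (5 6 4)
5: hit
4: hit
5: hit
6: hit
5: hit
4: hit
5: hit
6: hit
8: miss, evict 4, frames (5 6 8)
7: miss, evict 5, frames (6 8 7)
6: hit
7: hit
8: hit
7: hit
Page faults: 6.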